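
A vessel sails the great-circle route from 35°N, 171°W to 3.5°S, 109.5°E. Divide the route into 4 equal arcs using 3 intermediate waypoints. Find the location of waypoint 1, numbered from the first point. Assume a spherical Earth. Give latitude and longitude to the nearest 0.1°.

Write both endpoints as unit vectors p₁, p₂ with components (cos φ cos λ, cos φ sin λ, sin φ).
The central angle between the endpoints is δ = arccos(p₁·p₂) ≈ 1.457 rad (83.5°).
Interpolate at f = 1/4 with slerp weights a = sin((1−f)δ)/sin δ ≈ 0.894, b = sin(fδ)/sin δ ≈ 0.358.
p = a·p₁ + b·p₂ ≈ (-0.842, 0.223, 0.491); φ = arcsin(p_z) ≈ 29.38°, λ = atan2(p_y, p_x) ≈ 165.19°.

≈ 29.4°N, 165.2°E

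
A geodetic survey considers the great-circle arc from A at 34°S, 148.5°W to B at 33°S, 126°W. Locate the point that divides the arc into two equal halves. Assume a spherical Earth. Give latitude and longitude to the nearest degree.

≈ 34°S, 137°W

Write both endpoints as unit vectors p₁, p₂ with components (cos φ cos λ, cos φ sin λ, sin φ).
The central angle between the endpoints is δ = arccos(p₁·p₂) ≈ 0.327 rad (18.8°).
Interpolate at f = 1/2 with slerp weights a = sin((1−f)δ)/sin δ ≈ 0.507, b = sin(fδ)/sin δ ≈ 0.507.
p = a·p₁ + b·p₂ ≈ (-0.608, -0.563, -0.559); φ = arcsin(p_z) ≈ -34.01°, λ = atan2(p_y, p_x) ≈ -137.18°.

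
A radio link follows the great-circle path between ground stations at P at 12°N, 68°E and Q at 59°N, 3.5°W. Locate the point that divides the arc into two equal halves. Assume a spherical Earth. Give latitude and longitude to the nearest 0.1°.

≈ 40.6°N, 44.8°E

Write both endpoints as unit vectors p₁, p₂ with components (cos φ cos λ, cos φ sin λ, sin φ).
The central angle between the endpoints is δ = arccos(p₁·p₂) ≈ 1.226 rad (70.2°).
Interpolate at f = 1/2 with slerp weights a = sin((1−f)δ)/sin δ ≈ 0.611, b = sin(fδ)/sin δ ≈ 0.611.
p = a·p₁ + b·p₂ ≈ (0.538, 0.535, 0.651); φ = arcsin(p_z) ≈ 40.62°, λ = atan2(p_y, p_x) ≈ 44.84°.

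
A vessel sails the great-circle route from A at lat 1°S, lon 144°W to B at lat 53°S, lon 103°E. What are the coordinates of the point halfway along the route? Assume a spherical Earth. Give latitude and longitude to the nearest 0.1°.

Convert each endpoint to a unit vector on the sphere (x = cos φ cos λ, y = cos φ sin λ, z = sin φ).
The central angle between the endpoints is δ = arccos(p₁·p₂) ≈ 1.794 rad (102.8°).
Interpolate at f = 1/2 with slerp weights a = sin((1−f)δ)/sin δ ≈ 0.801, b = sin(fδ)/sin δ ≈ 0.801.
p = a·p₁ + b·p₂ ≈ (-0.757, -0.001, -0.654); φ = arcsin(p_z) ≈ -40.84°, λ = atan2(p_y, p_x) ≈ -179.92°.

≈ lat 40.8°S, lon 179.9°W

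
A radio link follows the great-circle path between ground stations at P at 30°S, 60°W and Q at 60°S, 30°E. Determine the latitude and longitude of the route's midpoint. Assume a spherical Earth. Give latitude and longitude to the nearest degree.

≈ 54°S, 30°W

From cos δ = sin φ₁ sin φ₂ + cos φ₁ cos φ₂ cos Δλ, the central angle is δ ≈ 1.123 rad (64.3°).
Interpolate at f = 1/2 with slerp weights a = sin((1−f)δ)/sin δ ≈ 0.591, b = sin(fδ)/sin δ ≈ 0.591.
p = a·p₁ + b·p₂ ≈ (0.512, -0.295, -0.807); φ = arcsin(p_z) ≈ -53.79°, λ = atan2(p_y, p_x) ≈ -30.00°.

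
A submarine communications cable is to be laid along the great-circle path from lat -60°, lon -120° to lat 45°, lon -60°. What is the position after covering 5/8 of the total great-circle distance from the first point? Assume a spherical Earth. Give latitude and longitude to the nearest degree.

≈ lat 5°, lon -79°

From cos δ = sin φ₁ sin φ₂ + cos φ₁ cos φ₂ cos Δλ, the central angle is δ ≈ 2.021 rad (115.8°).
Interpolate at f = 5/8 with slerp weights a = sin((1−f)δ)/sin δ ≈ 0.764, b = sin(fδ)/sin δ ≈ 1.059.
p = a·p₁ + b·p₂ ≈ (0.183, -0.979, 0.087); φ = arcsin(p_z) ≈ 5.01°, λ = atan2(p_y, p_x) ≈ -79.39°.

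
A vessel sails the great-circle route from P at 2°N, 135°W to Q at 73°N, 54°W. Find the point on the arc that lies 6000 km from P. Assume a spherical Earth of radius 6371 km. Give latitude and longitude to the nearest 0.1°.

From cos δ = sin φ₁ sin φ₂ + cos φ₁ cos φ₂ cos Δλ, the central angle is δ ≈ 1.492 rad (85.5°). The total great-circle distance is δ·R ≈ 1.492 × 6371 ≈ 9503 km, so the target fraction is f = 6000/9503 ≈ 0.631.
Interpolate at f ≈ 0.631 with slerp weights a = sin((1−f)δ)/sin δ ≈ 0.524, b = sin(fδ)/sin δ ≈ 0.811.
p = a·p₁ + b·p₂ ≈ (-0.231, -0.562, 0.794); φ = arcsin(p_z) ≈ 52.56°, λ = atan2(p_y, p_x) ≈ -112.34°.

≈ 52.6°N, 112.3°W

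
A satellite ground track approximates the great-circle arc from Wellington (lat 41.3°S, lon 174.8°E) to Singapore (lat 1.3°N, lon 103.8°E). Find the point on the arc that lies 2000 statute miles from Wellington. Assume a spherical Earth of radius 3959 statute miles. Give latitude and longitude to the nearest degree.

Write both endpoints as unit vectors p₁, p₂ with components (cos φ cos λ, cos φ sin λ, sin φ).
The central angle between the endpoints is δ = arccos(p₁·p₂) ≈ 1.339 rad (76.7°). The total great-circle distance is δ·R ≈ 1.339 × 3959 ≈ 5302 mi, so the target fraction is f = 2000/5302 ≈ 0.377.
Interpolate at f ≈ 0.377 with slerp weights a = sin((1−f)δ)/sin δ ≈ 0.761, b = sin(fδ)/sin δ ≈ 0.497.
p = a·p₁ + b·p₂ ≈ (-0.688, 0.535, -0.491); φ = arcsin(p_z) ≈ -29.40°, λ = atan2(p_y, p_x) ≈ 142.15°.

≈ lat 29°S, lon 142°E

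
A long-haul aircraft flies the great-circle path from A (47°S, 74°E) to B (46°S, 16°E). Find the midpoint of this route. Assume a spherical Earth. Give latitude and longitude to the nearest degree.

≈ (50°S, 45°E)

The haversine formula gives a central angle δ ≈ 0.681 rad (39.0°) between the endpoints.
Interpolate at f = 1/2 with slerp weights a = sin((1−f)δ)/sin δ ≈ 0.530, b = sin(fδ)/sin δ ≈ 0.530.
p = a·p₁ + b·p₂ ≈ (0.454, 0.449, -0.769); φ = arcsin(p_z) ≈ -50.31°, λ = atan2(p_y, p_x) ≈ 44.71°.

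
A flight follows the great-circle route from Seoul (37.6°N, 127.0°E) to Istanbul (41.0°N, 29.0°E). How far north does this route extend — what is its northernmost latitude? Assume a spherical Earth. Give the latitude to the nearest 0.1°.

The great circle lies in the plane with unit normal n̂ = (p₁ × p₂)/|p₁ × p₂|.
Here n̂_z ≈ -0.624; the vertex latitude is φ_max = arccos|n̂_z| ≈ 51.4°.

≈ 51.4°N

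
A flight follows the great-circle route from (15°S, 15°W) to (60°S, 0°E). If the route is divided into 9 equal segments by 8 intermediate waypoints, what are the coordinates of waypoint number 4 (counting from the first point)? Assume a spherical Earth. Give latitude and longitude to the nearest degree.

≈ (35°S, 11°W)

Convert each endpoint to a unit vector on the sphere (x = cos φ cos λ, y = cos φ sin λ, z = sin φ).
The central angle between the endpoints is δ = arccos(p₁·p₂) ≈ 0.808 rad (46.3°).
Interpolate at f = 4/9 with slerp weights a = sin((1−f)δ)/sin δ ≈ 0.600, b = sin(fδ)/sin δ ≈ 0.486.
p = a·p₁ + b·p₂ ≈ (0.803, -0.150, -0.576); φ = arcsin(p_z) ≈ -35.20°, λ = atan2(p_y, p_x) ≈ -10.58°.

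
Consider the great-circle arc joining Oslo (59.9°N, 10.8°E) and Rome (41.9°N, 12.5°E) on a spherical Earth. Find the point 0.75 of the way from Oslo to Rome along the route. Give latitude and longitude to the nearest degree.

The haversine formula gives a central angle δ ≈ 0.315 rad (18.0°) between the endpoints.
Interpolate at f = 0.75 with slerp weights a = sin((1−f)δ)/sin δ ≈ 0.254, b = sin(fδ)/sin δ ≈ 0.755.
p = a·p₁ + b·p₂ ≈ (0.674, 0.146, 0.724); φ = arcsin(p_z) ≈ 46.40°, λ = atan2(p_y, p_x) ≈ 12.19°.

≈ 46°N, 12°E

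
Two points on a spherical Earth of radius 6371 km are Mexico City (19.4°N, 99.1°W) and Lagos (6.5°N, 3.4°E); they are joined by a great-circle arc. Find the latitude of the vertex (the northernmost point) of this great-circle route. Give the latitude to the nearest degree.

The great circle lies in the plane with unit normal n̂ = (p₁ × p₂)/|p₁ × p₂|.
Here n̂_z ≈ +0.928; the vertex latitude is φ_max = arccos|n̂_z| ≈ 21.9°.
Check via Clairaut: cos φ_max = |cos φ₁| · sin C = cos(19.4°)·sin(79.6°) ≈ 0.928, again giving ≈ 21.9°.

≈ 22°N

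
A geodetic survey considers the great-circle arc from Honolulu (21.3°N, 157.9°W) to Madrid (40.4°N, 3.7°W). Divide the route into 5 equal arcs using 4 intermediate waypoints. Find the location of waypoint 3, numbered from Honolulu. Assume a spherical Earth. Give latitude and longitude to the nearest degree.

From cos δ = sin φ₁ sin φ₂ + cos φ₁ cos φ₂ cos Δλ, the central angle is δ ≈ 1.986 rad (113.8°).
Interpolate at f = 3/5 with slerp weights a = sin((1−f)δ)/sin δ ≈ 0.780, b = sin(fδ)/sin δ ≈ 1.015.
p = a·p₁ + b·p₂ ≈ (0.098, -0.323, 0.941); φ = arcsin(p_z) ≈ 70.25°, λ = atan2(p_y, p_x) ≈ -73.06°.

≈ 70°N, 73°W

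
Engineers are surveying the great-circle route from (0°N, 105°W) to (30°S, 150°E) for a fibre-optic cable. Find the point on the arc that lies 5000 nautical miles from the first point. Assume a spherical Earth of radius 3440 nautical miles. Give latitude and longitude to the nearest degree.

Write both endpoints as unit vectors p₁, p₂ with components (cos φ cos λ, cos φ sin λ, sin φ).
The central angle between the endpoints is δ = arccos(p₁·p₂) ≈ 1.797 rad (103.0°). The total great-circle distance is δ·R ≈ 1.797 × 3440 ≈ 6181 nmi, so the target fraction is f = 5000/6181 ≈ 0.809.
Interpolate at f ≈ 0.809 with slerp weights a = sin((1−f)δ)/sin δ ≈ 0.345, b = sin(fδ)/sin δ ≈ 1.019.
p = a·p₁ + b·p₂ ≈ (-0.854, 0.108, -0.510); φ = arcsin(p_z) ≈ -30.63°, λ = atan2(p_y, p_x) ≈ 172.82°.

≈ (31°S, 173°E)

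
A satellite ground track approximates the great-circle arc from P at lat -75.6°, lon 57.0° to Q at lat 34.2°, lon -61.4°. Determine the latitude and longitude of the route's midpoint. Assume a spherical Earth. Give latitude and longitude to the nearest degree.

Convert each endpoint to a unit vector on the sphere (x = cos φ cos λ, y = cos φ sin λ, z = sin φ).
The central angle between the endpoints is δ = arccos(p₁·p₂) ≈ 2.268 rad (130.0°).
Interpolate at f = 1/2 with slerp weights a = sin((1−f)δ)/sin δ ≈ 1.182, b = sin(fδ)/sin δ ≈ 1.182.
p = a·p₁ + b·p₂ ≈ (0.628, -0.612, -0.481); φ = arcsin(p_z) ≈ -28.72°, λ = atan2(p_y, p_x) ≈ -44.25°.

≈ lat -29°, lon -44°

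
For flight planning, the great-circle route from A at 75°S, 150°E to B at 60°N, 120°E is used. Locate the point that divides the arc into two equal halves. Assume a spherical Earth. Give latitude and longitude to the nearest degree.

The haversine formula gives a central angle δ ≈ 2.381 rad (136.4°) between the endpoints.
Interpolate at f = 1/2 with slerp weights a = sin((1−f)δ)/sin δ ≈ 1.347, b = sin(fδ)/sin δ ≈ 1.347.
p = a·p₁ + b·p₂ ≈ (-0.639, 0.758, -0.135); φ = arcsin(p_z) ≈ -7.73°, λ = atan2(p_y, p_x) ≈ 130.13°.

≈ 8°S, 130°E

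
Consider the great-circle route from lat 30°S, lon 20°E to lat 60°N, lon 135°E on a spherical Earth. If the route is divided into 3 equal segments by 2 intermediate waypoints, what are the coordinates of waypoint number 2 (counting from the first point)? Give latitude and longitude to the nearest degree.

≈ lat 42°N, lon 70°E

Write both endpoints as unit vectors p₁, p₂ with components (cos φ cos λ, cos φ sin λ, sin φ).
The central angle between the endpoints is δ = arccos(p₁·p₂) ≈ 2.234 rad (128.0°).
Interpolate at f = 2/3 with slerp weights a = sin((1−f)δ)/sin δ ≈ 0.860, b = sin(fδ)/sin δ ≈ 1.265.
p = a·p₁ + b·p₂ ≈ (0.253, 0.702, 0.666); φ = arcsin(p_z) ≈ 41.72°, λ = atan2(p_y, p_x) ≈ 70.19°.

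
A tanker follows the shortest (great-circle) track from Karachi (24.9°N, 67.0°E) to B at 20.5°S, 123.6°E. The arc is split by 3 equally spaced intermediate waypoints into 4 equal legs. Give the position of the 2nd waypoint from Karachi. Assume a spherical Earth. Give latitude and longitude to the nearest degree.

≈ 2°N, 96°E

The haversine formula gives a central angle δ ≈ 1.245 rad (71.3°) between the endpoints.
Interpolate at f = 2/4 with slerp weights a = sin((1−f)δ)/sin δ ≈ 0.615, b = sin(fδ)/sin δ ≈ 0.615.
p = a·p₁ + b·p₂ ≈ (-0.101, 0.994, 0.044); φ = arcsin(p_z) ≈ 2.50°, λ = atan2(p_y, p_x) ≈ 95.80°.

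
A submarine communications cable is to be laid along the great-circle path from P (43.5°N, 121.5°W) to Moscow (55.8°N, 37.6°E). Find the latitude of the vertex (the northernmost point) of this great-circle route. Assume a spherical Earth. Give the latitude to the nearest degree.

≈ 81°N

The great circle lies in the plane with unit normal n̂ = (p₁ × p₂)/|p₁ × p₂|.
Here n̂_z ≈ +0.148; the vertex latitude is φ_max = arccos|n̂_z| ≈ 81.5°.
Check via Clairaut: cos φ_max = |cos φ₁| · sin C = cos(43.5°)·sin(11.8°) ≈ 0.148, again giving ≈ 81.5°.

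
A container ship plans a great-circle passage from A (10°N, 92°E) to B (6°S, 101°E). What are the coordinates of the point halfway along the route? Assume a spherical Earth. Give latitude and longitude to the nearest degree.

≈ (2°N, 97°E)

Convert each endpoint to a unit vector on the sphere (x = cos φ cos λ, y = cos φ sin λ, z = sin φ).
The central angle between the endpoints is δ = arccos(p₁·p₂) ≈ 0.320 rad (18.3°).
Interpolate at f = 1/2 with slerp weights a = sin((1−f)δ)/sin δ ≈ 0.506, b = sin(fδ)/sin δ ≈ 0.506.
p = a·p₁ + b·p₂ ≈ (-0.114, 0.993, 0.035); φ = arcsin(p_z) ≈ 2.01°, λ = atan2(p_y, p_x) ≈ 96.52°.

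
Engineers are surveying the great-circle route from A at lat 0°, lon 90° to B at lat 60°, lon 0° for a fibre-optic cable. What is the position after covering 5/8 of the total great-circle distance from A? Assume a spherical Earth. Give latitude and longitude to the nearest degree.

The haversine formula gives a central angle δ ≈ 1.571 rad (90.0°) between the endpoints.
Interpolate at f = 5/8 with slerp weights a = sin((1−f)δ)/sin δ ≈ 0.556, b = sin(fδ)/sin δ ≈ 0.831.
p = a·p₁ + b·p₂ ≈ (0.416, 0.556, 0.720); φ = arcsin(p_z) ≈ 46.06°, λ = atan2(p_y, p_x) ≈ 53.19°.

≈ lat 46°, lon 53°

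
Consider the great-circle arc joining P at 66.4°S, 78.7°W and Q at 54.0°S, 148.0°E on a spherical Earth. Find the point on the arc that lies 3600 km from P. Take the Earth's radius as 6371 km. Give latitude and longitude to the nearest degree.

≈ 73°S, 176°E

Write both endpoints as unit vectors p₁, p₂ with components (cos φ cos λ, cos φ sin λ, sin φ).
The central angle between the endpoints is δ = arccos(p₁·p₂) ≈ 0.952 rad (54.6°). The total great-circle distance is δ·R ≈ 0.952 × 6371 ≈ 6066 km, so the target fraction is f = 3600/6066 ≈ 0.593.
Interpolate at f ≈ 0.593 with slerp weights a = sin((1−f)δ)/sin δ ≈ 0.463, b = sin(fδ)/sin δ ≈ 0.657.
p = a·p₁ + b·p₂ ≈ (-0.291, 0.023, -0.956); φ = arcsin(p_z) ≈ -73.01°, λ = atan2(p_y, p_x) ≈ 175.52°.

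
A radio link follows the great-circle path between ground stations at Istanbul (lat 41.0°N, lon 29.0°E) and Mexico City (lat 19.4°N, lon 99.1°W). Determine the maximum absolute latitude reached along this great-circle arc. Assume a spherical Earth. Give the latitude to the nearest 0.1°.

≈ 54.9°N

The great circle lies in the plane with unit normal n̂ = (p₁ × p₂)/|p₁ × p₂|.
Here n̂_z ≈ -0.574; the vertex latitude is φ_max = arccos|n̂_z| ≈ 54.9°.
Check via Clairaut: cos φ_max = |cos φ₁| · sin C = cos(41.0°)·sin(49.6°) ≈ 0.574, again giving ≈ 54.9°.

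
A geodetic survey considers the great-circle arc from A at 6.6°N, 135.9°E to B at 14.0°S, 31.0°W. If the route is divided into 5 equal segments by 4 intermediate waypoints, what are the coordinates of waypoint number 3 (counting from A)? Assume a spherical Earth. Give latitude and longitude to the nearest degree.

Convert each endpoint to a unit vector on the sphere (x = cos φ cos λ, y = cos φ sin λ, z = sin φ).
The central angle between the endpoints is δ = arccos(p₁·p₂) ≈ 2.882 rad (165.1°).
Interpolate at f = 3/5 with slerp weights a = sin((1−f)δ)/sin δ ≈ 3.565, b = sin(fδ)/sin δ ≈ 3.852.
p = a·p₁ + b·p₂ ≈ (0.660, 0.540, -0.522); φ = arcsin(p_z) ≈ -31.47°, λ = atan2(p_y, p_x) ≈ 39.26°.

≈ 31°S, 39°E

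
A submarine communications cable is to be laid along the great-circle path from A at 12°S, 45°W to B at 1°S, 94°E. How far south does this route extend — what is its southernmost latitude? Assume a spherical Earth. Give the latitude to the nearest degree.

≈ 19°S

The great circle lies in the plane with unit normal n̂ = (p₁ × p₂)/|p₁ × p₂|.
Here n̂_z ≈ +0.945; the vertex latitude is φ_max = arccos|n̂_z| ≈ 19.0°.
Check via Clairaut: cos φ_max = |cos φ₁| · sin C = cos(12.0°)·sin(104.9°) ≈ 0.945, again giving ≈ 19.0°.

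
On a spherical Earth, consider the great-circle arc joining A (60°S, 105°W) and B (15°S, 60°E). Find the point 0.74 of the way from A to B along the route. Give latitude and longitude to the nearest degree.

Convert each endpoint to a unit vector on the sphere (x = cos φ cos λ, y = cos φ sin λ, z = sin φ).
The central angle between the endpoints is δ = arccos(p₁·p₂) ≈ 1.816 rad (104.0°).
Interpolate at f = 0.74 with slerp weights a = sin((1−f)δ)/sin δ ≈ 0.469, b = sin(fδ)/sin δ ≈ 1.004.
p = a·p₁ + b·p₂ ≈ (0.424, 0.614, -0.666); φ = arcsin(p_z) ≈ -41.74°, λ = atan2(p_y, p_x) ≈ 55.34°.

≈ (42°S, 55°E)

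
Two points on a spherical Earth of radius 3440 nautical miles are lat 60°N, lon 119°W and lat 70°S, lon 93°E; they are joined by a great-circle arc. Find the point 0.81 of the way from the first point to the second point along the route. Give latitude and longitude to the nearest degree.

Convert each endpoint to a unit vector on the sphere (x = cos φ cos λ, y = cos φ sin λ, z = sin φ).
The central angle between the endpoints is δ = arccos(p₁·p₂) ≈ 2.854 rad (163.5°).
Interpolate at f = 0.81 with slerp weights a = sin((1−f)δ)/sin δ ≈ 1.817, b = sin(fδ)/sin δ ≈ 2.599.
p = a·p₁ + b·p₂ ≈ (-0.487, 0.093, -0.868); φ = arcsin(p_z) ≈ -60.28°, λ = atan2(p_y, p_x) ≈ 169.18°.

≈ lat 60°S, lon 169°E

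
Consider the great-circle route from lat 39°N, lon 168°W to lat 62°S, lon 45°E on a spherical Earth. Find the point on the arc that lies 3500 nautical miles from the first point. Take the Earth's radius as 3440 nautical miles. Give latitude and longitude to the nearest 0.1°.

≈ lat 13.9°S, lon 165.8°E

From cos δ = sin φ₁ sin φ₂ + cos φ₁ cos φ₂ cos Δλ, the central angle is δ ≈ 2.609 rad (149.5°). The total great-circle distance is δ·R ≈ 2.609 × 3440 ≈ 8976 nmi, so the target fraction is f = 3500/8976 ≈ 0.390.
Interpolate at f ≈ 0.390 with slerp weights a = sin((1−f)δ)/sin δ ≈ 1.970, b = sin(fδ)/sin δ ≈ 1.676.
p = a·p₁ + b·p₂ ≈ (-0.941, 0.238, -0.240); φ = arcsin(p_z) ≈ -13.91°, λ = atan2(p_y, p_x) ≈ 165.80°.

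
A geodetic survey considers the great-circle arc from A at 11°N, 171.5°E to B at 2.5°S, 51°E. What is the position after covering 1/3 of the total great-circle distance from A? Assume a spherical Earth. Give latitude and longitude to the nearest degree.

≈ 11°N, 131°E

The haversine formula gives a central angle δ ≈ 2.101 rad (120.4°) between the endpoints.
Interpolate at f = 1/3 with slerp weights a = sin((1−f)δ)/sin δ ≈ 1.143, b = sin(fδ)/sin δ ≈ 0.747.
p = a·p₁ + b·p₂ ≈ (-0.640, 0.746, 0.185); φ = arcsin(p_z) ≈ 10.69°, λ = atan2(p_y, p_x) ≈ 130.61°.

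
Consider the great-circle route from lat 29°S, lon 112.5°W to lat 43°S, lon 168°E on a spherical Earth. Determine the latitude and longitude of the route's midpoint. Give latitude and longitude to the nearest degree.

The haversine formula gives a central angle δ ≈ 1.107 rad (63.4°) between the endpoints.
Interpolate at f = 1/2 with slerp weights a = sin((1−f)δ)/sin δ ≈ 0.588, b = sin(fδ)/sin δ ≈ 0.588.
p = a·p₁ + b·p₂ ≈ (-0.617, -0.386, -0.686); φ = arcsin(p_z) ≈ -43.30°, λ = atan2(p_y, p_x) ≈ -148.01°.

≈ lat 43°S, lon 148°W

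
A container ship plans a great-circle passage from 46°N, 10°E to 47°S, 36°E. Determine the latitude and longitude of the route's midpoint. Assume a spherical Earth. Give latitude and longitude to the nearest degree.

From cos δ = sin φ₁ sin φ₂ + cos φ₁ cos φ₂ cos Δλ, the central angle is δ ≈ 1.671 rad (95.8°).
Interpolate at f = 1/2 with slerp weights a = sin((1−f)δ)/sin δ ≈ 0.745, b = sin(fδ)/sin δ ≈ 0.745.
p = a·p₁ + b·p₂ ≈ (0.921, 0.389, -0.009); φ = arcsin(p_z) ≈ -0.51°, λ = atan2(p_y, p_x) ≈ 22.88°.

≈ 1°S, 23°E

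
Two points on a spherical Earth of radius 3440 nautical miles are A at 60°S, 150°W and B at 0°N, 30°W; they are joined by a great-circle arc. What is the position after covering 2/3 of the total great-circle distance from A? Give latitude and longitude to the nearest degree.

From cos δ = sin φ₁ sin φ₂ + cos φ₁ cos φ₂ cos Δλ, the central angle is δ ≈ 1.823 rad (104.5°).
Interpolate at f = 2/3 with slerp weights a = sin((1−f)δ)/sin δ ≈ 0.590, b = sin(fδ)/sin δ ≈ 0.968.
p = a·p₁ + b·p₂ ≈ (0.583, -0.632, -0.511); φ = arcsin(p_z) ≈ -30.72°, λ = atan2(p_y, p_x) ≈ -47.28°.

≈ 31°S, 47°W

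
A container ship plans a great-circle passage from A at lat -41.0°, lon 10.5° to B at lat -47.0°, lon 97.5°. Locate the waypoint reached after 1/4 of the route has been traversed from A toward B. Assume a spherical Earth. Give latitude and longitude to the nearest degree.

≈ lat -49°, lon 28°

Convert each endpoint to a unit vector on the sphere (x = cos φ cos λ, y = cos φ sin λ, z = sin φ).
The central angle between the endpoints is δ = arccos(p₁·p₂) ≈ 1.039 rad (59.6°).
Interpolate at f = 1/4 with slerp weights a = sin((1−f)δ)/sin δ ≈ 0.815, b = sin(fδ)/sin δ ≈ 0.298.
p = a·p₁ + b·p₂ ≈ (0.579, 0.314, -0.753); φ = arcsin(p_z) ≈ -48.84°, λ = atan2(p_y, p_x) ≈ 28.46°.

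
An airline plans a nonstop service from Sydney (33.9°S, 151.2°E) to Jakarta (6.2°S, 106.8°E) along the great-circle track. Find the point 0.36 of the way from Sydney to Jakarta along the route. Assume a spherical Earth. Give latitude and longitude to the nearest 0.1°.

≈ 25.4°S, 133.2°E

The haversine formula gives a central angle δ ≈ 0.863 rad (49.5°) between the endpoints.
Interpolate at f = 0.36 with slerp weights a = sin((1−f)δ)/sin δ ≈ 0.691, b = sin(fδ)/sin δ ≈ 0.402.
p = a·p₁ + b·p₂ ≈ (-0.618, 0.659, -0.429); φ = arcsin(p_z) ≈ -25.38°, λ = atan2(p_y, p_x) ≈ 133.15°.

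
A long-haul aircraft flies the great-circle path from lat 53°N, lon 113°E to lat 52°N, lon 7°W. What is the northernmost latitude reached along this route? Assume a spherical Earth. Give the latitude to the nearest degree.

The great circle lies in the plane with unit normal n̂ = (p₁ × p₂)/|p₁ × p₂|.
Here n̂_z ≈ -0.358; the vertex latitude is φ_max = arccos|n̂_z| ≈ 69.0°.

≈ 69°N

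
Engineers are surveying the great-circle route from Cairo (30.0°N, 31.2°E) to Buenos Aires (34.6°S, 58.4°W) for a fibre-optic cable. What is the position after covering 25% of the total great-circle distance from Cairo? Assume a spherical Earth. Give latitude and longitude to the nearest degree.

Convert each endpoint to a unit vector on the sphere (x = cos φ cos λ, y = cos φ sin λ, z = sin φ).
The central angle between the endpoints is δ = arccos(p₁·p₂) ≈ 1.853 rad (106.2°).
Interpolate at f = 0.25 with slerp weights a = sin((1−f)δ)/sin δ ≈ 1.024, b = sin(fδ)/sin δ ≈ 0.465.
p = a·p₁ + b·p₂ ≈ (0.960, 0.133, 0.248); φ = arcsin(p_z) ≈ 14.35°, λ = atan2(p_y, p_x) ≈ 7.91°.

≈ (14°N, 8°E)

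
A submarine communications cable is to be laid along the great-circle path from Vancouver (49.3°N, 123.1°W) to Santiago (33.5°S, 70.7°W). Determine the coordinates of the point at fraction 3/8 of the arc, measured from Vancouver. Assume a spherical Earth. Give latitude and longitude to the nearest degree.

≈ (19°N, 99°W)

The haversine formula gives a central angle δ ≈ 1.658 rad (95.0°) between the endpoints.
Interpolate at f = 3/8 with slerp weights a = sin((1−f)δ)/sin δ ≈ 0.864, b = sin(fδ)/sin δ ≈ 0.585.
p = a·p₁ + b·p₂ ≈ (-0.146, -0.932, 0.332); φ = arcsin(p_z) ≈ 19.40°, λ = atan2(p_y, p_x) ≈ -98.93°.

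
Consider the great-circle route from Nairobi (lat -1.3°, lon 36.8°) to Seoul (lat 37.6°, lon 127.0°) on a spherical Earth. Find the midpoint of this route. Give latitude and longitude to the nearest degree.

≈ lat 25°, lon 75°

Convert each endpoint to a unit vector on the sphere (x = cos φ cos λ, y = cos φ sin λ, z = sin φ).
The central angle between the endpoints is δ = arccos(p₁·p₂) ≈ 1.587 rad (91.0°).
Interpolate at f = 1/2 with slerp weights a = sin((1−f)δ)/sin δ ≈ 0.713, b = sin(fδ)/sin δ ≈ 0.713.
p = a·p₁ + b·p₂ ≈ (0.231, 0.878, 0.419); φ = arcsin(p_z) ≈ 24.76°, λ = atan2(p_y, p_x) ≈ 75.27°.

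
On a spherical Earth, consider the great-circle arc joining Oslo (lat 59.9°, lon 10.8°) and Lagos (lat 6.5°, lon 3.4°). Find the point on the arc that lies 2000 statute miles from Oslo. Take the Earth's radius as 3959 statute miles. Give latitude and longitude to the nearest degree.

Write both endpoints as unit vectors p₁, p₂ with components (cos φ cos λ, cos φ sin λ, sin φ).
The central angle between the endpoints is δ = arccos(p₁·p₂) ≈ 0.937 rad (53.7°). The total great-circle distance is δ·R ≈ 0.937 × 3959 ≈ 3710 mi, so the target fraction is f = 2000/3710 ≈ 0.539.
Interpolate at f ≈ 0.539 with slerp weights a = sin((1−f)δ)/sin δ ≈ 0.520, b = sin(fδ)/sin δ ≈ 0.601.
p = a·p₁ + b·p₂ ≈ (0.852, 0.084, 0.517); φ = arcsin(p_z) ≈ 31.16°, λ = atan2(p_y, p_x) ≈ 5.65°.

≈ lat 31°, lon 6°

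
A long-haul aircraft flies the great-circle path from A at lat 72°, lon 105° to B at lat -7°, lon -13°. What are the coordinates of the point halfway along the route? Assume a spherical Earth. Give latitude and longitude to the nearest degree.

≈ lat 43°, lon 5°

Convert each endpoint to a unit vector on the sphere (x = cos φ cos λ, y = cos φ sin λ, z = sin φ).
The central angle between the endpoints is δ = arccos(p₁·p₂) ≈ 1.834 rad (105.1°).
Interpolate at f = 1/2 with slerp weights a = sin((1−f)δ)/sin δ ≈ 0.822, b = sin(fδ)/sin δ ≈ 0.822.
p = a·p₁ + b·p₂ ≈ (0.729, 0.062, 0.682); φ = arcsin(p_z) ≈ 42.96°, λ = atan2(p_y, p_x) ≈ 4.85°.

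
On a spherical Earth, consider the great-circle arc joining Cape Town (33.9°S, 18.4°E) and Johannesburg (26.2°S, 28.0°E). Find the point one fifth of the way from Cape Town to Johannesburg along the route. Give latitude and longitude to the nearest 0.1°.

The haversine formula gives a central angle δ ≈ 0.198 rad (11.3°) between the endpoints.
Interpolate at f = 1/5 with slerp weights a = sin((1−f)δ)/sin δ ≈ 0.802, b = sin(fδ)/sin δ ≈ 0.201.
p = a·p₁ + b·p₂ ≈ (0.791, 0.295, -0.536); φ = arcsin(p_z) ≈ -32.42°, λ = atan2(p_y, p_x) ≈ 20.44°.

≈ 32.4°S, 20.4°E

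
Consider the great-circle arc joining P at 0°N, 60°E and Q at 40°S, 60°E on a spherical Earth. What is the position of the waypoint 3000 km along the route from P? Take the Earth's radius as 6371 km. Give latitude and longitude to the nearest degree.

From cos δ = sin φ₁ sin φ₂ + cos φ₁ cos φ₂ cos Δλ, the central angle is δ ≈ 0.698 rad (40.0°). The total great-circle distance is δ·R ≈ 0.698 × 6371 ≈ 4448 km, so the target fraction is f = 3000/4448 ≈ 0.674.
Interpolate at f ≈ 0.674 with slerp weights a = sin((1−f)δ)/sin δ ≈ 0.351, b = sin(fδ)/sin δ ≈ 0.706.
p = a·p₁ + b·p₂ ≈ (0.446, 0.772, -0.454); φ = arcsin(p_z) ≈ -26.98°, λ = atan2(p_y, p_x) ≈ 60.00°.

≈ 27°S, 60°E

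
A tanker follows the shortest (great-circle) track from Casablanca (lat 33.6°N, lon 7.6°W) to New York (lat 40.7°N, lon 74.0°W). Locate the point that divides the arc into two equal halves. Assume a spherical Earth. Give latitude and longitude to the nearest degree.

From cos δ = sin φ₁ sin φ₂ + cos φ₁ cos φ₂ cos Δλ, the central angle is δ ≈ 0.910 rad (52.1°).
Interpolate at f = 1/2 with slerp weights a = sin((1−f)δ)/sin δ ≈ 0.557, b = sin(fδ)/sin δ ≈ 0.557.
p = a·p₁ + b·p₂ ≈ (0.576, -0.467, 0.671); φ = arcsin(p_z) ≈ 42.15°, λ = atan2(p_y, p_x) ≈ -39.04°.

≈ lat 42°N, lon 39°W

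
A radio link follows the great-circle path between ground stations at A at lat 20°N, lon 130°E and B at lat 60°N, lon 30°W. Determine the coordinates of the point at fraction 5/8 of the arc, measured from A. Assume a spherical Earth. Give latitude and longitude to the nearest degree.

≈ lat 78°N, lon 85°E

The haversine formula gives a central angle δ ≈ 1.717 rad (98.4°) between the endpoints.
Interpolate at f = 5/8 with slerp weights a = sin((1−f)δ)/sin δ ≈ 0.607, b = sin(fδ)/sin δ ≈ 0.888.
p = a·p₁ + b·p₂ ≈ (0.018, 0.215, 0.977); φ = arcsin(p_z) ≈ 77.56°, λ = atan2(p_y, p_x) ≈ 85.18°.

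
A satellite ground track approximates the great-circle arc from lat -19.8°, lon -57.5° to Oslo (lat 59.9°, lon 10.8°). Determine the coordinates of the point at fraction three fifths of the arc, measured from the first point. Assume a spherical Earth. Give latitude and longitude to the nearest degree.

Convert each endpoint to a unit vector on the sphere (x = cos φ cos λ, y = cos φ sin λ, z = sin φ).
The central angle between the endpoints is δ = arccos(p₁·p₂) ≈ 1.690 rad (96.8°).
Interpolate at f = 3/5 with slerp weights a = sin((1−f)δ)/sin δ ≈ 0.630, b = sin(fδ)/sin δ ≈ 0.855.
p = a·p₁ + b·p₂ ≈ (0.740, -0.420, 0.526); φ = arcsin(p_z) ≈ 31.75°, λ = atan2(p_y, p_x) ≈ -29.57°.

≈ lat 32°, lon -30°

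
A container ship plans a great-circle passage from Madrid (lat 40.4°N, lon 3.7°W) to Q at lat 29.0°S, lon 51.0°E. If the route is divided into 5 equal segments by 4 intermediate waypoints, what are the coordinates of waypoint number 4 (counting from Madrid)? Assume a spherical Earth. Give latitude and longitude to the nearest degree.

≈ lat 15°S, lon 40°E

The haversine formula gives a central angle δ ≈ 1.500 rad (85.9°) between the endpoints.
Interpolate at f = 4/5 with slerp weights a = sin((1−f)δ)/sin δ ≈ 0.296, b = sin(fδ)/sin δ ≈ 0.934.
p = a·p₁ + b·p₂ ≈ (0.739, 0.621, -0.261); φ = arcsin(p_z) ≈ -15.13°, λ = atan2(p_y, p_x) ≈ 40.00°.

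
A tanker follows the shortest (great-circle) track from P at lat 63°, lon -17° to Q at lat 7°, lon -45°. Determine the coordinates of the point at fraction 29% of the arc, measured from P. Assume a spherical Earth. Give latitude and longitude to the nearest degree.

≈ lat 48°, lon -31°

The haversine formula gives a central angle δ ≈ 1.040 rad (59.6°) between the endpoints.
Interpolate at f = 0.29 with slerp weights a = sin((1−f)δ)/sin δ ≈ 0.780, b = sin(fδ)/sin δ ≈ 0.344.
p = a·p₁ + b·p₂ ≈ (0.581, -0.345, 0.737); φ = arcsin(p_z) ≈ 47.51°, λ = atan2(p_y, p_x) ≈ -30.74°.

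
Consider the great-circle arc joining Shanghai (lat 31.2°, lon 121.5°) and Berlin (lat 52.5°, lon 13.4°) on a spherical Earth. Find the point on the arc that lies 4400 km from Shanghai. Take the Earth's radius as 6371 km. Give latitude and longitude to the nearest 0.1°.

≈ lat 56.7°, lon 77.5°

Write both endpoints as unit vectors p₁, p₂ with components (cos φ cos λ, cos φ sin λ, sin φ).
The central angle between the endpoints is δ = arccos(p₁·p₂) ≈ 1.319 rad (75.6°). The total great-circle distance is δ·R ≈ 1.319 × 6371 ≈ 8403 km, so the target fraction is f = 4400/8403 ≈ 0.524.
Interpolate at f ≈ 0.524 with slerp weights a = sin((1−f)δ)/sin δ ≈ 0.607, b = sin(fδ)/sin δ ≈ 0.658.
p = a·p₁ + b·p₂ ≈ (0.118, 0.535, 0.836); φ = arcsin(p_z) ≈ 56.75°, λ = atan2(p_y, p_x) ≈ 77.54°.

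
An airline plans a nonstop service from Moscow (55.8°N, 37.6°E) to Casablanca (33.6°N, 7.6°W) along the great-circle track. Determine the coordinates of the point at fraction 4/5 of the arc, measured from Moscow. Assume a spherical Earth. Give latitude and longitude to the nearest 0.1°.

Convert each endpoint to a unit vector on the sphere (x = cos φ cos λ, y = cos φ sin λ, z = sin φ).
The central angle between the endpoints is δ = arccos(p₁·p₂) ≈ 0.664 rad (38.0°).
Interpolate at f = 4/5 with slerp weights a = sin((1−f)δ)/sin δ ≈ 0.215, b = sin(fδ)/sin δ ≈ 0.822.
p = a·p₁ + b·p₂ ≈ (0.774, -0.017, 0.633); φ = arcsin(p_z) ≈ 39.24°, λ = atan2(p_y, p_x) ≈ -1.25°.

≈ 39.2°N, 1.2°W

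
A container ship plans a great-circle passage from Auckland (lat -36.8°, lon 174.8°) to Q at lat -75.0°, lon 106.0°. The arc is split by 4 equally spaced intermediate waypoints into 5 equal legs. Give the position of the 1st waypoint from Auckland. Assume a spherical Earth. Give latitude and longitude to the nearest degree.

Convert each endpoint to a unit vector on the sphere (x = cos φ cos λ, y = cos φ sin λ, z = sin φ).
The central angle between the endpoints is δ = arccos(p₁·p₂) ≈ 0.859 rad (49.2°).
Interpolate at f = 1/5 with slerp weights a = sin((1−f)δ)/sin δ ≈ 0.838, b = sin(fδ)/sin δ ≈ 0.226.
p = a·p₁ + b·p₂ ≈ (-0.684, 0.117, -0.720); φ = arcsin(p_z) ≈ -46.05°, λ = atan2(p_y, p_x) ≈ 170.30°.

≈ lat -46°, lon 170°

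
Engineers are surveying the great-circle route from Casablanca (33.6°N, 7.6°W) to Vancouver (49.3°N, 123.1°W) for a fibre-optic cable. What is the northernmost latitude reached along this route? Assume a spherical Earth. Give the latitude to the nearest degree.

The great circle lies in the plane with unit normal n̂ = (p₁ × p₂)/|p₁ × p₂|.
Here n̂_z ≈ -0.499; the vertex latitude is φ_max = arccos|n̂_z| ≈ 60.1°.
Check via Clairaut: cos φ_max = |cos φ₁| · sin C = cos(33.6°)·sin(36.8°) ≈ 0.499, again giving ≈ 60.1°.

≈ 60°N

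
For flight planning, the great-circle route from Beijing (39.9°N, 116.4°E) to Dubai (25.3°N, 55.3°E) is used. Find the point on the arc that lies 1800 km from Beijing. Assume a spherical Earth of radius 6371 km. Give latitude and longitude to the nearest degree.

Convert each endpoint to a unit vector on the sphere (x = cos φ cos λ, y = cos φ sin λ, z = sin φ).
The central angle between the endpoints is δ = arccos(p₁·p₂) ≈ 0.916 rad (52.5°). The total great-circle distance is δ·R ≈ 0.916 × 6371 ≈ 5833 km, so the target fraction is f = 1800/5833 ≈ 0.309.
Interpolate at f ≈ 0.309 with slerp weights a = sin((1−f)δ)/sin δ ≈ 0.746, b = sin(fδ)/sin δ ≈ 0.352.
p = a·p₁ + b·p₂ ≈ (-0.074, 0.774, 0.629); φ = arcsin(p_z) ≈ 38.97°, λ = atan2(p_y, p_x) ≈ 95.43°.

≈ (39°N, 95°E)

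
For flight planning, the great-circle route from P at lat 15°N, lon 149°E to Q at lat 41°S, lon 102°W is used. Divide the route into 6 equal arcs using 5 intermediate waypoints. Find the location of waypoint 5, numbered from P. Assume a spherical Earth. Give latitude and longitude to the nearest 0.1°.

Convert each endpoint to a unit vector on the sphere (x = cos φ cos λ, y = cos φ sin λ, z = sin φ).
The central angle between the endpoints is δ = arccos(p₁·p₂) ≈ 1.990 rad (114.0°).
Interpolate at f = 5/6 with slerp weights a = sin((1−f)δ)/sin δ ≈ 0.357, b = sin(fδ)/sin δ ≈ 1.091.
p = a·p₁ + b·p₂ ≈ (-0.466, -0.628, -0.623); φ = arcsin(p_z) ≈ -38.55°, λ = atan2(p_y, p_x) ≈ -126.61°.

≈ lat 38.6°S, lon 126.6°W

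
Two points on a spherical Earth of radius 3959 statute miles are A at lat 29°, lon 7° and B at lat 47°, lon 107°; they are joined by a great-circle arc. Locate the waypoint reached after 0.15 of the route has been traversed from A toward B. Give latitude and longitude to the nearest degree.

≈ lat 37°, lon 17°

Convert each endpoint to a unit vector on the sphere (x = cos φ cos λ, y = cos φ sin λ, z = sin φ).
The central angle between the endpoints is δ = arccos(p₁·p₂) ≈ 1.317 rad (75.5°).
Interpolate at f = 0.15 with slerp weights a = sin((1−f)δ)/sin δ ≈ 0.930, b = sin(fδ)/sin δ ≈ 0.203.
p = a·p₁ + b·p₂ ≈ (0.767, 0.231, 0.599); φ = arcsin(p_z) ≈ 36.80°, λ = atan2(p_y, p_x) ≈ 16.79°.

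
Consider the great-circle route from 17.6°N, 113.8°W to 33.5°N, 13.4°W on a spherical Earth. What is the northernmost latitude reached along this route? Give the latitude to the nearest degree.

≈ 39°N

The great circle lies in the plane with unit normal n̂ = (p₁ × p₂)/|p₁ × p₂|.
Here n̂_z ≈ +0.782; the vertex latitude is φ_max = arccos|n̂_z| ≈ 38.6°.
Check via Clairaut: cos φ_max = |cos φ₁| · sin C = cos(17.6°)·sin(55.1°) ≈ 0.782, again giving ≈ 38.6°.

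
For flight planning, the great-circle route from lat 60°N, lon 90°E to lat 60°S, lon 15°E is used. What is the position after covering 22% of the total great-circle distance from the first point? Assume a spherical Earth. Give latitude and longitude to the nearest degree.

The haversine formula gives a central angle δ ≈ 2.326 rad (133.3°) between the endpoints.
Interpolate at f = 0.22 with slerp weights a = sin((1−f)δ)/sin δ ≈ 1.333, b = sin(fδ)/sin δ ≈ 0.672.
p = a·p₁ + b·p₂ ≈ (0.325, 0.753, 0.572); φ = arcsin(p_z) ≈ 34.88°, λ = atan2(p_y, p_x) ≈ 66.68°.

≈ lat 35°N, lon 67°E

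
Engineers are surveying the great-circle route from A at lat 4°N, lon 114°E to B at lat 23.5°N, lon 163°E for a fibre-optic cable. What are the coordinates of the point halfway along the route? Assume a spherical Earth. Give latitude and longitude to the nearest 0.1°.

≈ lat 15.0°N, lon 137.4°E

Convert each endpoint to a unit vector on the sphere (x = cos φ cos λ, y = cos φ sin λ, z = sin φ).
The central angle between the endpoints is δ = arccos(p₁·p₂) ≈ 0.892 rad (51.1°).
Interpolate at f = 1/2 with slerp weights a = sin((1−f)δ)/sin δ ≈ 0.554, b = sin(fδ)/sin δ ≈ 0.554.
p = a·p₁ + b·p₂ ≈ (-0.711, 0.654, 0.260); φ = arcsin(p_z) ≈ 15.05°, λ = atan2(p_y, p_x) ≈ 137.40°.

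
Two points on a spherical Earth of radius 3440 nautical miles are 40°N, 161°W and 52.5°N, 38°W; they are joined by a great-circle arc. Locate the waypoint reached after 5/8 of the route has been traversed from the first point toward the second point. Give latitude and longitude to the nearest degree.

Convert each endpoint to a unit vector on the sphere (x = cos φ cos λ, y = cos φ sin λ, z = sin φ).
The central angle between the endpoints is δ = arccos(p₁·p₂) ≈ 1.312 rad (75.2°).
Interpolate at f = 5/8 with slerp weights a = sin((1−f)δ)/sin δ ≈ 0.489, b = sin(fδ)/sin δ ≈ 0.756.
p = a·p₁ + b·p₂ ≈ (0.009, -0.405, 0.914); φ = arcsin(p_z) ≈ 66.08°, λ = atan2(p_y, p_x) ≈ -88.74°.

≈ 66°N, 89°W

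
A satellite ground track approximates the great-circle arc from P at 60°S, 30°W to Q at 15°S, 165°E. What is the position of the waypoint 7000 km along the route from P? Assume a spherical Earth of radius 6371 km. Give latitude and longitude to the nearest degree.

≈ 55°S, 174°E

Write both endpoints as unit vectors p₁, p₂ with components (cos φ cos λ, cos φ sin λ, sin φ).
The central angle between the endpoints is δ = arccos(p₁·p₂) ≈ 1.816 rad (104.0°). The total great-circle distance is δ·R ≈ 1.816 × 6371 ≈ 11567 km, so the target fraction is f = 7000/11567 ≈ 0.605.
Interpolate at f ≈ 0.605 with slerp weights a = sin((1−f)δ)/sin δ ≈ 0.677, b = sin(fδ)/sin δ ≈ 0.918.
p = a·p₁ + b·p₂ ≈ (-0.563, 0.060, -0.824); φ = arcsin(p_z) ≈ -55.50°, λ = atan2(p_y, p_x) ≈ 173.90°.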